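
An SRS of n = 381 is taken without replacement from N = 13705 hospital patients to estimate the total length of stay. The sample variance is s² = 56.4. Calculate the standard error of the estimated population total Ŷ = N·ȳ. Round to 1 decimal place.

Var(Ŷ) = N²·Var(ȳ) = N²·(1 − n/N)·s²/n.
f = 381/13705 = 0.02780007; Var(ȳ) = 0.97219993·56.4/381 = 0.14391621.
Var(Ŷ) = 13705² · 0.14391621 = 2.7031354 × 10^7.
SE(Ŷ) = √(2.7031354 × 10^7) = 5199.2.

5199.2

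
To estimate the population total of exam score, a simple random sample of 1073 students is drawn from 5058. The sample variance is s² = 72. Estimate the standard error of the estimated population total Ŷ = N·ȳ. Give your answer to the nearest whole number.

Var(Ŷ) = N²·Var(ȳ) = N²·(1 − n/N)·s²/n.
f = 1073/5058 = 0.21213919; Var(ȳ) = 0.78786081·72/1073 = 0.052866709.
Var(Ŷ) = 5058² · 0.052866709 = 1.3525083 × 10^6.
SE(Ŷ) = √(1.3525083 × 10^6) = 1163.

1163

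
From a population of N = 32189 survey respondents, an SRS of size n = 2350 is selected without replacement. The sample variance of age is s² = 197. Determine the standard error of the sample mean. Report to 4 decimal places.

0.2788

Under SRS without replacement, Var(ȳ) = (1 − f)·s²/n with f = n/N = 2350/32189 = 0.07300631.
Var(ȳ) = (1 − 0.07300631)·197/2350 = 0.92699369·0.083829787 = 0.077709684.
SE(ȳ) = √(0.077709684) = 0.2788.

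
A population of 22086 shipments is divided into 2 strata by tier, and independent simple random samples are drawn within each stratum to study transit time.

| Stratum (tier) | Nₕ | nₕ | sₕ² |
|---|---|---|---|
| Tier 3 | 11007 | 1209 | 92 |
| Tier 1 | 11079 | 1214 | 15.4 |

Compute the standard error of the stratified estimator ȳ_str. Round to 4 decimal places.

0.1402

Var(ȳ_str) = Σₕ Wₕ²(1 − fₕ)sₕ²/nₕ with Wₕ = Nₕ/N, N = 22086.
Tier 3: Wₕ = 0.49837001; term = 0.49837001²·(1 − 0.10983919)·92/1209 = 0.016824176.
Tier 1: Wₕ = 0.50162999; term = 0.50162999²·(1 − 0.10957668)·15.4/1214 = 0.0028422714.
Sum = 0.019666447.
SE = √(0.019666447) = 0.1402.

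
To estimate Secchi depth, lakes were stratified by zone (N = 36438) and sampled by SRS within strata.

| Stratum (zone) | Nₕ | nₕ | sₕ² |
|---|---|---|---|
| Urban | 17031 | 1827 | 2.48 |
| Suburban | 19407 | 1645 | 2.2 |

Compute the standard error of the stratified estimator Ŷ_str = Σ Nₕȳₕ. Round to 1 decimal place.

Var(Ŷ_str) = Σₕ Nₕ²(1 − fₕ)sₕ²/nₕ.
Urban: 17031²·(1 − 1827/17031)·2.48/1827 = 351488.52.
Suburban: 19407²·(1 − 1645/19407)·2.2/1645 = 461006.5.
Sum = 812495.02.
SE = √(812495.02) = 901.4.

901.4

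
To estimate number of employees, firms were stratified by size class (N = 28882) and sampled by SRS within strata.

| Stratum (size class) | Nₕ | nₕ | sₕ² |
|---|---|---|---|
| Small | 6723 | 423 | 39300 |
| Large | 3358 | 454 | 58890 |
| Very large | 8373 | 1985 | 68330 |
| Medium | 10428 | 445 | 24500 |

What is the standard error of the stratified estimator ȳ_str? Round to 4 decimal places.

3.9130

Var(ȳ_str) = Σₕ Wₕ²(1 − fₕ)sₕ²/nₕ with Wₕ = Nₕ/N, N = 28882.
Small: Wₕ = 0.23277474; term = 0.23277474²·(1 − 0.06291834)·39300/423 = 4.7173849.
Large: Wₕ = 0.11626619; term = 0.11626619²·(1 − 0.13519952)·58890/454 = 1.5163815.
Very large: Wₕ = 0.28990375; term = 0.28990375²·(1 − 0.23707154)·68330/1985 = 2.2072035.
Medium: Wₕ = 0.36105533; term = 0.36105533²·(1 − 0.04267357)·24500/445 = 6.8709002.
Sum = 15.31187.
SE = √(15.31187) = 3.9130.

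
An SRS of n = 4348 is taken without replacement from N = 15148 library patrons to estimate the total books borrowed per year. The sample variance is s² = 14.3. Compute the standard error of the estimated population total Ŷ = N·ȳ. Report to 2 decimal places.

Var(Ŷ) = N²·Var(ȳ) = N²·(1 − n/N)·s²/n.
f = 4348/15148 = 0.28703459; Var(ȳ) = 0.71296541·14.3/4348 = 0.0023448494.
Var(Ŷ) = 15148² · 0.0023448494 = 538053.61.
SE(Ŷ) = √(538053.61) = 733.52.

733.52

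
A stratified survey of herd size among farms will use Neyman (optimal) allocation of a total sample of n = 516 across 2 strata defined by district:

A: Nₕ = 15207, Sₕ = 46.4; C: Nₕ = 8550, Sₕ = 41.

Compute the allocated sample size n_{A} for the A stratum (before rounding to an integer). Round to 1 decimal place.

344.7

Neyman allocation: nₕ = n·NₕSₕ / Σⱼ NⱼSⱼ.
Σ NⱼSⱼ = 15207·46.4 + 8550·41 = 1.0561548 × 10^6.
n_{A} = 516·15207·46.4 / (1.0561548 × 10^6) = 344.7.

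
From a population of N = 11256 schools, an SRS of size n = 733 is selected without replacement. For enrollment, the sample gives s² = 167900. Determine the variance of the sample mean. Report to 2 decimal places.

214.14

Under SRS without replacement, Var(ȳ) = (1 − f)·s²/n with f = n/N = 733/11256 = 0.06512082.
Var(ȳ) = (1 − 0.06512082)·167900/733 = 0.93487918·229.05866 = 214.14217.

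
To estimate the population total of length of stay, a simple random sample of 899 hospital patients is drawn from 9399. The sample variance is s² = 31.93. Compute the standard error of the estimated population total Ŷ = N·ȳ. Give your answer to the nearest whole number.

1684

Var(Ŷ) = N²·Var(ȳ) = N²·(1 − n/N)·s²/n.
f = 899/9399 = 0.09564847; Var(ȳ) = 0.90435153·31.93/899 = 0.032120071.
Var(Ŷ) = 9399² · 0.032120071 = 2.8375256 × 10^6.
SE(Ŷ) = √(2.8375256 × 10^6) = 1684.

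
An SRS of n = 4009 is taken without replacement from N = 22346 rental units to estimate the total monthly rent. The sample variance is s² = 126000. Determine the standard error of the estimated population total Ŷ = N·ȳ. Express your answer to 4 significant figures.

Var(Ŷ) = N²·Var(ȳ) = N²·(1 − n/N)·s²/n.
f = 4009/22346 = 0.17940571; Var(ȳ) = 0.82059429·126000/4009 = 25.790691.
Var(Ŷ) = 22346² · 25.790691 = 1.2878419 × 10^10.
SE(Ŷ) = √(1.2878419 × 10^10) = 113500.

113500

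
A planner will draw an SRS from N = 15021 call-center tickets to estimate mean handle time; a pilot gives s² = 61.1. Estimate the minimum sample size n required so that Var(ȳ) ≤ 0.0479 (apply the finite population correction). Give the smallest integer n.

Without fpc, n₀ = s²/D = 61.1/0.0479 = 1275.5741.
With fpc, (1 − n/N)·s²/n ≤ D requires n ≥ n₀/(1 + n₀/N) = 1275.5741/(1 + 1275.5741/15021) = 1175.7317.
Rounding up, n = 1176.

1176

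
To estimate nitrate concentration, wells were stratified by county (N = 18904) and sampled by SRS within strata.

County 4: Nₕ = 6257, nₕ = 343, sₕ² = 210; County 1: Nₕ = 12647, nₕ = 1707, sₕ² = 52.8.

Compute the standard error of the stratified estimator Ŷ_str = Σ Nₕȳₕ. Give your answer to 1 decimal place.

5189.9

Var(Ŷ_str) = Σₕ Nₕ²(1 − fₕ)sₕ²/nₕ.
County 4: 6257²·(1 − 343/6257)·210/343 = 2.2655448 × 10^7.
County 1: 12647²·(1 − 1707/12647)·52.8/1707 = 4.2796203 × 10^6.
Sum = 2.6935068 × 10^7.
SE = √(2.6935068 × 10^7) = 5189.9.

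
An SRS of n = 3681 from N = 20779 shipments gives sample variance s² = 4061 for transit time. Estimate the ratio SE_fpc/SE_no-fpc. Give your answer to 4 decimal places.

f = n/N = 3681/20779 = 0.17715001.
SE_no-fpc = √(s²/n) = 1.0503489; SE_fpc = √((1−f)s²/n) = 0.95278283.
Ratio = √(1−f) = 0.90711079.

0.9071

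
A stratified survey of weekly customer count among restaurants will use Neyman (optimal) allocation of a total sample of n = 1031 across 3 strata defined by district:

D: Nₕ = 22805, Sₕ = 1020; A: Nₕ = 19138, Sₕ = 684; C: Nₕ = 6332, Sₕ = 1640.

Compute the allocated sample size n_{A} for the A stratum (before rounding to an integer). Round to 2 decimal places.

Neyman allocation: nₕ = n·NₕSₕ / Σⱼ NⱼSⱼ.
Σ NⱼSⱼ = 22805·1020 + 19138·684 + 6332·1640 = 4.6735972 × 10^7.
n_{A} = 1031·19138·684 / (4.6735972 × 10^7) = 288.78.

288.78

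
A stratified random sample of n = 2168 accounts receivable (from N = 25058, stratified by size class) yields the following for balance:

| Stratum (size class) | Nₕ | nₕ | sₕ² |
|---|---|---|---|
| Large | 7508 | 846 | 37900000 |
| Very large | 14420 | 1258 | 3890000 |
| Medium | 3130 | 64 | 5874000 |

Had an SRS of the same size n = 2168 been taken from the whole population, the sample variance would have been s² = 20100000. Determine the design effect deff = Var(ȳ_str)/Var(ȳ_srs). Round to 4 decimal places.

Var(ȳ_str) = Σ Wₕ²(1−fₕ)sₕ²/nₕ with Wₕ = Nₕ/25058:
  Large: (7508/25058)²·(1−846/7508)·37900000/846 = 3568.658
  Very large: (14420/25058)²·(1−1258/14420)·3890000/1258 = 934.68075
  Medium: (3130/25058)²·(1−64/3130)·5874000/64 = 1402.7415
  → Var(ȳ_str) = 5906.0803.
Var(ȳ_srs) = (1 − 2168/25058)·20100000/2168 = 8469.0787.
deff = 5906.0803 / 8469.0787 = 0.6974.

0.6974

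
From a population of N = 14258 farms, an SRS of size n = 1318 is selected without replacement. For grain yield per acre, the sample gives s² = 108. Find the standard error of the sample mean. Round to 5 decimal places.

0.27270

Under SRS without replacement, Var(ȳ) = (1 − f)·s²/n with f = n/N = 1318/14258 = 0.09243933.
Var(ȳ) = (1 − 0.09243933)·108/1318 = 0.90756067·0.081942337 = 0.074367642.
SE(ȳ) = √(0.074367642) = 0.27270.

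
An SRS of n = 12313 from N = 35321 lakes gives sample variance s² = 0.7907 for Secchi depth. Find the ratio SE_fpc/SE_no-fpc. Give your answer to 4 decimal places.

f = n/N = 12313/35321 = 0.34860281.
SE_no-fpc = √(s²/n) = 0.0080135312; SE_fpc = √((1−f)s²/n) = 0.0064676553.
Ratio = √(1−f) = 0.80709181.

0.8071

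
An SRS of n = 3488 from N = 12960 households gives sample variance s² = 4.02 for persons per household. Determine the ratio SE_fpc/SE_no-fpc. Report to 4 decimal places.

f = n/N = 3488/12960 = 0.26913580.
SE_no-fpc = √(s²/n) = 0.033948828; SE_fpc = √((1−f)s²/n) = 0.029023056.
Ratio = √(1−f) = 0.85490596.

0.8549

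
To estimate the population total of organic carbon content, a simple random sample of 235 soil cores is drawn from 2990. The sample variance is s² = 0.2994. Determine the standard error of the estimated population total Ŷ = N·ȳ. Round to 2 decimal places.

Var(Ŷ) = N²·Var(ȳ) = N²·(1 − n/N)·s²/n.
f = 235/2990 = 0.07859532; Var(ȳ) = 0.92140468·0.2994/235 = 0.0011739088.
Var(Ŷ) = 2990² · 0.0011739088 = 10494.862.
SE(Ŷ) = √(10494.862) = 102.44.

102.44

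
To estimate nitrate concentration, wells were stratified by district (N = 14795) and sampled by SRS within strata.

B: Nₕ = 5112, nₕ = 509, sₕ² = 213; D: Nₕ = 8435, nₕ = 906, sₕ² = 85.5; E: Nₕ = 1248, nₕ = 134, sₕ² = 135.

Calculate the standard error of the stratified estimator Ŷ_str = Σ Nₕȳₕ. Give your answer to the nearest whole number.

Var(Ŷ_str) = Σₕ Nₕ²(1 − fₕ)sₕ²/nₕ.
B: 5112²·(1 − 509/5112)·213/509 = 9.8467665 × 10^6.
D: 8435²·(1 − 906/8435)·85.5/906 = 5.9932211 × 10^6.
E: 1248²·(1 − 134/1248)·135/134 = 1.4006472 × 10^6.
Sum = 1.7240635 × 10^7.
SE = √(1.7240635 × 10^7) = 4152.

4152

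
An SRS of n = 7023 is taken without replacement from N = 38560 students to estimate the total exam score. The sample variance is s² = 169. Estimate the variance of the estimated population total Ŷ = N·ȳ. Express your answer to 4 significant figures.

2.926 × 10^7

Var(Ŷ) = N²·Var(ȳ) = N²·(1 − n/N)·s²/n.
f = 7023/38560 = 0.18213174; Var(ȳ) = 0.81786826·169/7023 = 0.01968101.
Var(Ŷ) = 38560² · 0.01968101 = 2.9263174 × 10^7.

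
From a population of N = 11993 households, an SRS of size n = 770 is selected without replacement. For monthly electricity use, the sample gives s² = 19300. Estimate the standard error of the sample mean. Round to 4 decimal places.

4.8431

Under SRS without replacement, Var(ȳ) = (1 − f)·s²/n with f = n/N = 770/11993 = 0.06420412.
Var(ȳ) = (1 − 0.06420412)·19300/770 = 0.93579588·25.064935 = 23.455663.
SE(ȳ) = √(23.455663) = 4.8431.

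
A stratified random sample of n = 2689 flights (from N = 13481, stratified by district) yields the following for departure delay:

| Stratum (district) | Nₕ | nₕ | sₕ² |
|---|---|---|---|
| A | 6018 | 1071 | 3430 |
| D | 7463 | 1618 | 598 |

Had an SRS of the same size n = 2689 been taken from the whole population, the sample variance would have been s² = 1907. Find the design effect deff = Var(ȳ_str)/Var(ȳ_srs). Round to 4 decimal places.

Var(ȳ_str) = Σ Wₕ²(1−fₕ)sₕ²/nₕ with Wₕ = Nₕ/13481:
  A: (6018/13481)²·(1−1071/6018)·3430/1071 = 0.5246317
  D: (7463/13481)²·(1−1618/7463)·598/1618 = 0.088710782
  → Var(ȳ_str) = 0.61334248.
Var(ȳ_srs) = (1 − 2689/13481)·1907/2689 = 0.56772722.
deff = 0.61334248 / 0.56772722 = 1.0803.

1.0803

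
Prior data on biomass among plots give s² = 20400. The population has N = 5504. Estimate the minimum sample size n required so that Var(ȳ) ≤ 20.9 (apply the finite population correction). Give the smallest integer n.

Without fpc, n₀ = s²/D = 20400/20.9 = 976.0766.
With fpc, (1 − n/N)·s²/n ≤ D requires n ≥ n₀/(1 + n₀/N) = 976.0766/(1 + 976.0766/5504) = 829.0528.
Rounding up, n = 830.

830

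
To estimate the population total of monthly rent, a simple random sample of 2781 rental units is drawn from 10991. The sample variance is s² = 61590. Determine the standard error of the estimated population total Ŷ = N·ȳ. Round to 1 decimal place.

Var(Ŷ) = N²·Var(ȳ) = N²·(1 − n/N)·s²/n.
f = 2781/10991 = 0.25302520; Var(ȳ) = 0.74697480·61590/2781 = 16.543034.
Var(Ŷ) = 10991² · 16.543034 = 1.9984329 × 10^9.
SE(Ŷ) = √(1.9984329 × 10^9) = 44703.8.

44703.8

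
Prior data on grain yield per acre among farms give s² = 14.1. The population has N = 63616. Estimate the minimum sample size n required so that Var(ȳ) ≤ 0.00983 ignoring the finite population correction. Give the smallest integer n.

1435

Without fpc, n₀ = s²/D = 14.1/0.00983 = 1434.3845.
Rounding up, n = 1435.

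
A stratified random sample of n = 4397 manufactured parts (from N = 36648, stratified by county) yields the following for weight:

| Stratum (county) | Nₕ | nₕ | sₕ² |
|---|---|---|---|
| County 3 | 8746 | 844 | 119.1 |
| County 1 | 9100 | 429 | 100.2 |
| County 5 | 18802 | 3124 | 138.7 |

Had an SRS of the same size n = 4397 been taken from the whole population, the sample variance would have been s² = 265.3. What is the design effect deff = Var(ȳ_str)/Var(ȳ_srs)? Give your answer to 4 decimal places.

Var(ȳ_str) = Σ Wₕ²(1−fₕ)sₕ²/nₕ with Wₕ = Nₕ/36648:
  County 3: (8746/36648)²·(1−844/8746)·119.1/844 = 0.0072613146
  County 1: (9100/36648)²·(1−429/9100)·100.2/429 = 0.013722096
  County 5: (18802/36648)²·(1−3124/18802)·138.7/3124 = 0.0097445006
  → Var(ȳ_str) = 0.030727911.
Var(ȳ_srs) = (1 − 4397/36648)·265.3/4397 = 0.053097453.
deff = 0.030727911 / 0.053097453 = 0.5787.

0.5787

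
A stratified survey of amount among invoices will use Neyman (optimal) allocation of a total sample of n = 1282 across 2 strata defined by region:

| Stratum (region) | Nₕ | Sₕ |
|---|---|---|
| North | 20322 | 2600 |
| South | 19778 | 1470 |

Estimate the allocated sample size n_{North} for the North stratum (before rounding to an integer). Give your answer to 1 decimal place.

827.0

Neyman allocation: nₕ = n·NₕSₕ / Σⱼ NⱼSⱼ.
Σ NⱼSⱼ = 20322·2600 + 19778·1470 = 8.191086 × 10^7.
n_{North} = 1282·20322·2600 / (8.191086 × 10^7) = 827.0.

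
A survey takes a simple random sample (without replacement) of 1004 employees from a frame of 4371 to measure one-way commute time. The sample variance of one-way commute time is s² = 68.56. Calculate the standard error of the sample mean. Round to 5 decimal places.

Under SRS without replacement, Var(ȳ) = (1 − f)·s²/n with f = n/N = 1004/4371 = 0.22969572.
Var(ȳ) = (1 − 0.22969572)·68.56/1004 = 0.77030428·0.068286853 = 0.052601655.
SE(ȳ) = √(0.052601655) = 0.22935.

0.22935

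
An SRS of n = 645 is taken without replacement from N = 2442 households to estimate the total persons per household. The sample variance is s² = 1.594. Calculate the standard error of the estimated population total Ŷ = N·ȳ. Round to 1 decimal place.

Var(Ŷ) = N²·Var(ȳ) = N²·(1 − n/N)·s²/n.
f = 645/2442 = 0.26412776; Var(ȳ) = 0.73587224·1.594/645 = 0.0018185742.
Var(Ŷ) = 2442² · 0.0018185742 = 10844.82.
SE(Ŷ) = √(10844.82) = 104.1.

104.1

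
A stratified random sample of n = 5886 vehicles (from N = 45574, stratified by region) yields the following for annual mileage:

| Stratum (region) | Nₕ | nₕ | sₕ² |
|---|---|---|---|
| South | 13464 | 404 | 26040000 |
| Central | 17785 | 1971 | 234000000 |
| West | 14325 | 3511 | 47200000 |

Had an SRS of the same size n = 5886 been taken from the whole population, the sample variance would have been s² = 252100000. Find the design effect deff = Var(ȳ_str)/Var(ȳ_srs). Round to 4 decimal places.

Var(ȳ_str) = Σ Wₕ²(1−fₕ)sₕ²/nₕ with Wₕ = Nₕ/45574:
  South: (13464/45574)²·(1−404/13464)·26040000/404 = 5456.8573
  Central: (17785/45574)²·(1−1971/17785)·234000000/1971 = 16076.464
  West: (14325/45574)²·(1−3511/14325)·47200000/3511 = 1002.6696
  → Var(ȳ_str) = 22535.991.
Var(ȳ_srs) = (1 − 5886/45574)·252100000/5886 = 37298.782.
deff = 22535.991 / 37298.782 = 0.6042.

0.6042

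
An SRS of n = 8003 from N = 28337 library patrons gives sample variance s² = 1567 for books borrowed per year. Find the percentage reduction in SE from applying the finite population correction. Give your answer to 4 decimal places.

f = n/N = 8003/28337 = 0.28242227.
SE_no-fpc = √(s²/n) = 0.44249472; SE_fpc = √((1−f)s²/n) = 0.3748371.
Ratio = √(1−f) = 0.84709960. Reduction = 100·(1 − 0.84709960) = 15.2900%.

15.2900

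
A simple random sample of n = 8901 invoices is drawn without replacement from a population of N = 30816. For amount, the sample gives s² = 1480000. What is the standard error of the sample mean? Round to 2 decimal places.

Under SRS without replacement, Var(ȳ) = (1 − f)·s²/n with f = n/N = 8901/30816 = 0.28884346.
Var(ȳ) = (1 − 0.28884346)·1480000/8901 = 0.71115654·166.27345 = 118.24645.
SE(ȳ) = √(118.24645) = 10.87.

10.87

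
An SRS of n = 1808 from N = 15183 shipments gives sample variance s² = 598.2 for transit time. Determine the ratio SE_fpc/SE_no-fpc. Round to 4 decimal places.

0.9386

f = n/N = 1808/15183 = 0.11908055.
SE_no-fpc = √(s²/n) = 0.57520677; SE_fpc = √((1−f)s²/n) = 0.5398736.
Ratio = √(1−f) = 0.93857309.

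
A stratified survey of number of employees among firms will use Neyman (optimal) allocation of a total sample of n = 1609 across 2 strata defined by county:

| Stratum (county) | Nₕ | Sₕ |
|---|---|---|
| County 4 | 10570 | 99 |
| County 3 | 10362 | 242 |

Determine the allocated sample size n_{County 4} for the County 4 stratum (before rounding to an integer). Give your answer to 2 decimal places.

Neyman allocation: nₕ = n·NₕSₕ / Σⱼ NⱼSⱼ.
Σ NⱼSⱼ = 10570·99 + 10362·242 = 3.554034 × 10^6.
n_{County 4} = 1609·10570·99 / (3.554034 × 10^6) = 473.75.

473.75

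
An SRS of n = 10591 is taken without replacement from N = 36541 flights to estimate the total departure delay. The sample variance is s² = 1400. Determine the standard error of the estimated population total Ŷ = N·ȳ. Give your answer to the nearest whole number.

Var(Ŷ) = N²·Var(ȳ) = N²·(1 − n/N)·s²/n.
f = 10591/36541 = 0.28983881; Var(ȳ) = 0.71016119·1400/10591 = 0.093874579.
Var(Ŷ) = 36541² · 0.093874579 = 1.2534553 × 10^8.
SE(Ŷ) = √(1.2534553 × 10^8) = 11196.

11196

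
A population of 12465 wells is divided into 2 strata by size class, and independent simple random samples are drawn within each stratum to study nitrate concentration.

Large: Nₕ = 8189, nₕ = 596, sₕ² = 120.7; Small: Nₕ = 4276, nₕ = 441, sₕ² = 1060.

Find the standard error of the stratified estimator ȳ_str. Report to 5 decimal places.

0.57855

Var(ȳ_str) = Σₕ Wₕ²(1 − fₕ)sₕ²/nₕ with Wₕ = Nₕ/N, N = 12465.
Large: Wₕ = 0.65695949; term = 0.65695949²·(1 − 0.07278056)·120.7/596 = 0.081043972.
Small: Wₕ = 0.34304051; term = 0.34304051²·(1 − 0.10313377)·1060/441 = 0.25367973.
Sum = 0.3347237.
SE = √(0.3347237) = 0.57855.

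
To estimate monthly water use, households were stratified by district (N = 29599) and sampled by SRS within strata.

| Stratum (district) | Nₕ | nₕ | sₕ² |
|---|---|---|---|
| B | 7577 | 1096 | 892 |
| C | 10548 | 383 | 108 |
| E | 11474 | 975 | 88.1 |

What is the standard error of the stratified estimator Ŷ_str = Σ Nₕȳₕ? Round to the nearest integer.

Var(Ŷ_str) = Σₕ Nₕ²(1 − fₕ)sₕ²/nₕ.
B: 7577²·(1 − 1096/7577)·892/1096 = 3.9966269 × 10^7.
C: 10548²·(1 − 383/10548)·108/383 = 3.0234479 × 10^7.
E: 11474²·(1 − 975/11474)·88.1/975 = 1.0885141 × 10^7.
Sum = 8.1085889 × 10^7.
SE = √(8.1085889 × 10^7) = 9005.

9005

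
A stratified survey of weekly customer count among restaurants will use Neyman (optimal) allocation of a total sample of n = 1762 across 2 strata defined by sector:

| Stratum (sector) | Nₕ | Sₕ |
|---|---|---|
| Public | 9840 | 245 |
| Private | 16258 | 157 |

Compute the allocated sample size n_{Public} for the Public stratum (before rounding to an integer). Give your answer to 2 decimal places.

Neyman allocation: nₕ = n·NₕSₕ / Σⱼ NⱼSⱼ.
Σ NⱼSⱼ = 9840·245 + 16258·157 = 4.963306 × 10^6.
n_{Public} = 1762·9840·245 / (4.963306 × 10^6) = 855.85.

855.85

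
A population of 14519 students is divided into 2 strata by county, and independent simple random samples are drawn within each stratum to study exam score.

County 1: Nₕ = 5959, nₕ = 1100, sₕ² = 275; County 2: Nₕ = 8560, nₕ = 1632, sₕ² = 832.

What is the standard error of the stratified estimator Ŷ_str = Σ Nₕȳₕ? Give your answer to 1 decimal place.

6121.4

Var(Ŷ_str) = Σₕ Nₕ²(1 − fₕ)sₕ²/nₕ.
County 1: 5959²·(1 − 1100/5959)·275/1100 = 7.2386952 × 10^6.
County 2: 8560²·(1 − 1632/8560)·832/1632 = 3.0233249 × 10^7.
Sum = 3.7471944 × 10^7.
SE = √(3.7471944 × 10^7) = 6121.4.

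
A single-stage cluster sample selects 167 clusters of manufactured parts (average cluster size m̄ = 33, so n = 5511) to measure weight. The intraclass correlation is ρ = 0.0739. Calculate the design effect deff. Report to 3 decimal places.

3.365

deff = 1 + (33 − 1)·0.0739 = 1 + 2.3648 = 3.3648.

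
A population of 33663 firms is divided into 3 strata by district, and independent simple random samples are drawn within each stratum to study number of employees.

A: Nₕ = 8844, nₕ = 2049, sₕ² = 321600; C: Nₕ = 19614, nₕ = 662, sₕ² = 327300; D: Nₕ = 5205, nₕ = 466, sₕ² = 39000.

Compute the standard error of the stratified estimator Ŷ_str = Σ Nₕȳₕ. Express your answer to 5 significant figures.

Var(Ŷ_str) = Σₕ Nₕ²(1 − fₕ)sₕ²/nₕ.
A: 8844²·(1 − 2049/8844)·321600/2049 = 9.4321843 × 10^9.
C: 19614²·(1 − 662/19614)·327300/662 = 1.8378465 × 10^11.
D: 5205²·(1 − 466/5205)·39000/466 = 2.0643633 × 10^9.
Sum = 1.952812 × 10^11.
SE = √(1.952812 × 10^11) = 441910.

441910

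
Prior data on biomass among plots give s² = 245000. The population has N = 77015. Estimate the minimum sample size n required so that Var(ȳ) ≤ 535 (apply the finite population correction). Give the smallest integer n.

456

Without fpc, n₀ = s²/D = 245000/535 = 457.9439.
With fpc, (1 − n/N)·s²/n ≤ D requires n ≥ n₀/(1 + n₀/N) = 457.9439/(1 + 457.9439/77015) = 455.2370.
Rounding up, n = 456.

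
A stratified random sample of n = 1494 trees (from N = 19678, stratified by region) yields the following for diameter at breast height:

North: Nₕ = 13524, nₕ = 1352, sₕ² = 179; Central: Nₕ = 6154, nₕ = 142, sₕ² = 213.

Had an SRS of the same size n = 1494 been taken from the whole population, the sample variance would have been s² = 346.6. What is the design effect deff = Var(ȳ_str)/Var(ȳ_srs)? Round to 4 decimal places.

Var(ȳ_str) = Σ Wₕ²(1−fₕ)sₕ²/nₕ with Wₕ = Nₕ/19678:
  North: (13524/19678)²·(1−1352/13524)·179/1352 = 0.056283557
  Central: (6154/19678)²·(1−142/6154)·213/142 = 0.14331967
  → Var(ȳ_str) = 0.19960323.
Var(ȳ_srs) = (1 − 1494/19678)·346.6/1494 = 0.21438107.
deff = 0.19960323 / 0.21438107 = 0.9311.

0.9311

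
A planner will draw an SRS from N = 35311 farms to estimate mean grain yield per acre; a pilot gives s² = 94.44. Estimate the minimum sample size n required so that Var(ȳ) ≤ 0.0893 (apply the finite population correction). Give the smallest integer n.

1027

Without fpc, n₀ = s²/D = 94.44/0.0893 = 1057.5588.
With fpc, (1 − n/N)·s²/n ≤ D requires n ≥ n₀/(1 + n₀/N) = 1057.5588/(1 + 1057.5588/35311) = 1026.8061.
Rounding up, n = 1027.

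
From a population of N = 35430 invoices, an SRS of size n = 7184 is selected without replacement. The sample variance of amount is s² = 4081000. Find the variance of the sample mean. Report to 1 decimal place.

Under SRS without replacement, Var(ȳ) = (1 − f)·s²/n with f = n/N = 7184/35430 = 0.20276602.
Var(ȳ) = (1 − 0.20276602)·4081000/7184 = 0.79723398·568.06793 = 452.88306.

452.9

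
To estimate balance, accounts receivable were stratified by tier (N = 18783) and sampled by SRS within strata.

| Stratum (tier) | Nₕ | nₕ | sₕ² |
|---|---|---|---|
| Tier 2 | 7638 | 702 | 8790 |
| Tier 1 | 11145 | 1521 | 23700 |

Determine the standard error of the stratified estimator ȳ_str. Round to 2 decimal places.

Var(ȳ_str) = Σₕ Wₕ²(1 − fₕ)sₕ²/nₕ with Wₕ = Nₕ/N, N = 18783.
Tier 2: Wₕ = 0.40664431; term = 0.40664431²·(1 − 0.09190888)·8790/702 = 1.8802283.
Tier 1: Wₕ = 0.59335569; term = 0.59335569²·(1 − 0.13647376)·23700/1521 = 4.7372347.
Sum = 6.617463.
SE = √(6.617463) = 2.57.

2.57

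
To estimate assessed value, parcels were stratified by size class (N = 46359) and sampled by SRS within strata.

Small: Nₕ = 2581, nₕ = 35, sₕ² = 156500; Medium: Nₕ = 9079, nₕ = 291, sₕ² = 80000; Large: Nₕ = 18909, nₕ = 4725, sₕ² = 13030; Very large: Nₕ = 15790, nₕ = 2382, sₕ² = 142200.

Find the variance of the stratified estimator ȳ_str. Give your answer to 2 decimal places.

Var(ȳ_str) = Σₕ Wₕ²(1 − fₕ)sₕ²/nₕ with Wₕ = Nₕ/N, N = 46359.
Small: Wₕ = 0.05567419; term = 0.05567419²·(1 − 0.01356064)·156500/35 = 13.671765.
Medium: Wₕ = 0.19584115; term = 0.19584115²·(1 − 0.03205199)·80000/291 = 10.206032.
Large: Wₕ = 0.40788196; term = 0.40788196²·(1 − 0.24988101)·13030/4725 = 0.34414524.
Very large: Wₕ = 0.34060269; term = 0.34060269²·(1 − 0.15085497)·142200/2382 = 5.8807924.
Sum = 30.102735.

30.10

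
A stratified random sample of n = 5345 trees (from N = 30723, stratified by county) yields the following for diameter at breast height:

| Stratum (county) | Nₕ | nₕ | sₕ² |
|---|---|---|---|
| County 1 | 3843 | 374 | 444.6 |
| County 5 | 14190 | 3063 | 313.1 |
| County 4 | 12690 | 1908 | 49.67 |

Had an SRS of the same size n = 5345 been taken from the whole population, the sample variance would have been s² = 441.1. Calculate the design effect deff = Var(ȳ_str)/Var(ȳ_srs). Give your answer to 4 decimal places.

Var(ȳ_str) = Σ Wₕ²(1−fₕ)sₕ²/nₕ with Wₕ = Nₕ/30723:
  County 1: (3843/30723)²·(1−374/3843)·444.6/374 = 0.016789791
  County 5: (14190/30723)²·(1−3063/14190)·313.1/3063 = 0.017098945
  County 4: (12690/30723)²·(1−1908/12690)·49.67/1908 = 0.0037735447
  → Var(ȳ_str) = 0.037662281.
Var(ȳ_srs) = (1 − 5345/30723)·441.1/5345 = 0.068168403.
deff = 0.037662281 / 0.068168403 = 0.5525.

0.5525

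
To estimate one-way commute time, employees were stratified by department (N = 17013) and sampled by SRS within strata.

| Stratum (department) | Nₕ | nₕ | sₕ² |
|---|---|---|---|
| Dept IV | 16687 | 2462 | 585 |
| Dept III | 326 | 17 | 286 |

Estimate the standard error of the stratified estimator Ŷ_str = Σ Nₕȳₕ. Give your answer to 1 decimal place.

7622.2

Var(Ŷ_str) = Σₕ Nₕ²(1 − fₕ)sₕ²/nₕ.
Dept IV: 16687²·(1 − 2462/16687)·585/2462 = 5.6402501 × 10^7.
Dept III: 326²·(1 − 17/326)·286/17 = 1.6947014 × 10^6.
Sum = 5.8097202 × 10^7.
SE = √(5.8097202 × 10^7) = 7622.2.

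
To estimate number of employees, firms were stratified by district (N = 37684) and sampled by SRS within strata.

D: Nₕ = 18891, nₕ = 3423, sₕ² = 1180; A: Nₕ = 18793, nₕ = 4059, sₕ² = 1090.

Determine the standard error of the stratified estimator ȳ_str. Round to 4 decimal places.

0.3511

Var(ȳ_str) = Σₕ Wₕ²(1 − fₕ)sₕ²/nₕ with Wₕ = Nₕ/N, N = 37684.
D: Wₕ = 0.50130029; term = 0.50130029²·(1 − 0.18119740)·1180/3423 = 0.070933311.
A: Wₕ = 0.49869971; term = 0.49869971²·(1 − 0.21598468)·1090/4059 = 0.052361278.
Sum = 0.12329459.
SE = √(0.12329459) = 0.3511.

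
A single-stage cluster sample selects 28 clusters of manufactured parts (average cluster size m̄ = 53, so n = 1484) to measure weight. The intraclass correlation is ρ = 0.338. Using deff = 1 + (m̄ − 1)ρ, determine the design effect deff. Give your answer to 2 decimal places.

deff = 1 + (53 − 1)·0.338 = 1 + 17.576 = 18.576.

18.58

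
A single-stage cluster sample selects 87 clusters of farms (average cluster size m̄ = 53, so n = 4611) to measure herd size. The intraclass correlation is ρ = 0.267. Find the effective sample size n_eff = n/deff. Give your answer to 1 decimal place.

309.8

deff = 1 + (53 − 1)·0.267 = 1 + 13.884 = 14.884.
n_eff = 4611 / 14.884 = 309.8.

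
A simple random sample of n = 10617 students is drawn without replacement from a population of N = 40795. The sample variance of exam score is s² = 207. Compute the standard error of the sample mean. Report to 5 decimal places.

0.12010

Under SRS without replacement, Var(ȳ) = (1 − f)·s²/n with f = n/N = 10617/40795 = 0.26025248.
Var(ȳ) = (1 − 0.26025248)·207/10617 = 0.73974752·0.019497033 = 0.014422882.
SE(ȳ) = √(0.014422882) = 0.12010.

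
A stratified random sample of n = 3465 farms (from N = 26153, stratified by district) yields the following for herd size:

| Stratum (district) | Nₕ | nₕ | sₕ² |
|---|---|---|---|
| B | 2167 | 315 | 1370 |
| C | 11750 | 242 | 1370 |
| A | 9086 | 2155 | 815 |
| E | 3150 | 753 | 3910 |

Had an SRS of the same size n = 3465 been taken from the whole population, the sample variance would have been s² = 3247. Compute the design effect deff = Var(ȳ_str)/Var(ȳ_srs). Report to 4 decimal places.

1.5215

Var(ȳ_str) = Σ Wₕ²(1−fₕ)sₕ²/nₕ with Wₕ = Nₕ/26153:
  B: (2167/26153)²·(1−315/2167)·1370/315 = 0.02551919
  C: (11750/26153)²·(1−242/11750)·1370/242 = 1.1191799
  A: (9086/26153)²·(1−2155/9086)·815/2155 = 0.034820575
  E: (3150/26153)²·(1−753/3150)·3910/753 = 0.057321473
  → Var(ȳ_str) = 1.2368411.
Var(ȳ_srs) = (1 − 3465/26153)·3247/3465 = 0.81293112.
deff = 1.2368411 / 0.81293112 = 1.5215.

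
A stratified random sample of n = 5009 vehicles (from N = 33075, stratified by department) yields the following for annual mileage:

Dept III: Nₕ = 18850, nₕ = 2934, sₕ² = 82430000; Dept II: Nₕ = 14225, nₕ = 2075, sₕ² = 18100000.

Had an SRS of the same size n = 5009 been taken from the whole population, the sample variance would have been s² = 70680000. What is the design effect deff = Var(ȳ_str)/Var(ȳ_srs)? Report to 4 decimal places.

0.7586

Var(ȳ_str) = Σ Wₕ²(1−fₕ)sₕ²/nₕ with Wₕ = Nₕ/33075:
  Dept III: (18850/33075)²·(1−2934/18850)·82430000/2934 = 7704.9668
  Dept II: (14225/33075)²·(1−2075/14225)·18100000/2075 = 1378.1273
  → Var(ȳ_str) = 9083.0941.
Var(ȳ_srs) = (1 − 5009/33075)·70680000/5009 = 11973.639.
deff = 9083.0941 / 11973.639 = 0.7586.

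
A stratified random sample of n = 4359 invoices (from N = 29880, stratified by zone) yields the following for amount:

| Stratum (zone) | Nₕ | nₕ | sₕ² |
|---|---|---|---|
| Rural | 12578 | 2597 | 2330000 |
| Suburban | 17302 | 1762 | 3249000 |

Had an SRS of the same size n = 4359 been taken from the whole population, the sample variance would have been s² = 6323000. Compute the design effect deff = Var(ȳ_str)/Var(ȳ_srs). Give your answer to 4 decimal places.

Var(ȳ_str) = Σ Wₕ²(1−fₕ)sₕ²/nₕ with Wₕ = Nₕ/29880:
  Rural: (12578/29880)²·(1−2597/12578)·2330000/2597 = 126.15615
  Suburban: (17302/29880)²·(1−1762/17302)·3249000/1762 = 555.3029
  → Var(ȳ_str) = 681.45905.
Var(ȳ_srs) = (1 − 4359/29880)·6323000/4359 = 1238.9489.
deff = 681.45905 / 1238.9489 = 0.5500.

0.5500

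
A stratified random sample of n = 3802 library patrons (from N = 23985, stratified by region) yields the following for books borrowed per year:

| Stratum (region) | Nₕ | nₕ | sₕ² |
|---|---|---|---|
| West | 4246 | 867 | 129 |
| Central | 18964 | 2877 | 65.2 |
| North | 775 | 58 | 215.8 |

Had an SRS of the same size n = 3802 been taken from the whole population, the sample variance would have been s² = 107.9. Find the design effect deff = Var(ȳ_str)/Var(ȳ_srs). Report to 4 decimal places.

0.8091

Var(ȳ_str) = Σ Wₕ²(1−fₕ)sₕ²/nₕ with Wₕ = Nₕ/23985:
  West: (4246/23985)²·(1−867/4246)·129/867 = 0.0037107299
  Central: (18964/23985)²·(1−2877/18964)·65.2/2877 = 0.01201803
  North: (775/23985)²·(1−58/775)·215.8/58 = 0.0035938907
  → Var(ȳ_str) = 0.019322651.
Var(ȳ_srs) = (1 − 3802/23985)·107.9/3802 = 0.023881155.
deff = 0.019322651 / 0.023881155 = 0.8091.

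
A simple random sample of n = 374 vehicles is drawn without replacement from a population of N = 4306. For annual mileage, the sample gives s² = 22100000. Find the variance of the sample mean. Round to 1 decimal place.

53958.5

Under SRS without replacement, Var(ȳ) = (1 − f)·s²/n with f = n/N = 374/4306 = 0.08685555.
Var(ȳ) = (1 − 0.08685555)·22100000/374 = 0.91314445·59090.909 = 53958.536.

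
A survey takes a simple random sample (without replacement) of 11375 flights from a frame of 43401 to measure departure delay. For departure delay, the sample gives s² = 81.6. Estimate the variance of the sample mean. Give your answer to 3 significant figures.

Under SRS without replacement, Var(ȳ) = (1 − f)·s²/n with f = n/N = 11375/43401 = 0.26209074.
Var(ȳ) = (1 − 0.26209074)·81.6/11375 = 0.73790926·0.0071736264 = 0.0052934854.

0.00529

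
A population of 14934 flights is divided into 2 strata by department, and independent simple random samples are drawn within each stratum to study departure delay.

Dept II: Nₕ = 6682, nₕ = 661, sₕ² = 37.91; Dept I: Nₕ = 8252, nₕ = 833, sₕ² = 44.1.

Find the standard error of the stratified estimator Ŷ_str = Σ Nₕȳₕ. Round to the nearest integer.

Var(Ŷ_str) = Σₕ Nₕ²(1 − fₕ)sₕ²/nₕ.
Dept II: 6682²·(1 − 661/6682)·37.91/661 = 2.3074241 × 10^6.
Dept I: 8252²·(1 − 833/8252)·44.1/833 = 3.2411429 × 10^6.
Sum = 5.548567 × 10^6.
SE = √(5.548567 × 10^6) = 2356.

2356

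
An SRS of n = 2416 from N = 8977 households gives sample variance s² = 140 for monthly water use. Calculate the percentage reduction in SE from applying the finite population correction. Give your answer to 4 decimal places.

14.5092

f = n/N = 2416/8977 = 0.26913223.
SE_no-fpc = √(s²/n) = 0.24072187; SE_fpc = √((1−f)s²/n) = 0.20579507.
Ratio = √(1−f) = 0.85490805. Reduction = 100·(1 − 0.85490805) = 14.5092%.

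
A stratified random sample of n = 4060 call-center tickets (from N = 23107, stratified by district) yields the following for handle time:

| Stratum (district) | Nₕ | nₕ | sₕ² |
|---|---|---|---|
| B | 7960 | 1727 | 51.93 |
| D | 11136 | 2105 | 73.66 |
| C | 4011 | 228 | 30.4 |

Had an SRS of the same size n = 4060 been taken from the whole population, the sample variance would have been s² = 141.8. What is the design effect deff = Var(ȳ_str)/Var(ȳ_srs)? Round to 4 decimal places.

Var(ȳ_str) = Σ Wₕ²(1−fₕ)sₕ²/nₕ with Wₕ = Nₕ/23107:
  B: (7960/23107)²·(1−1727/7960)·51.93/1727 = 0.0027941457
  D: (11136/23107)²·(1−2105/11136)·73.66/2105 = 0.0065910947
  C: (4011/23107)²·(1−228/4011)·30.4/228 = 0.0037891396
  → Var(ȳ_str) = 0.01317438.
Var(ȳ_srs) = (1 − 4060/23107)·141.8/4060 = 0.02878944.
deff = 0.01317438 / 0.02878944 = 0.4576.

0.4576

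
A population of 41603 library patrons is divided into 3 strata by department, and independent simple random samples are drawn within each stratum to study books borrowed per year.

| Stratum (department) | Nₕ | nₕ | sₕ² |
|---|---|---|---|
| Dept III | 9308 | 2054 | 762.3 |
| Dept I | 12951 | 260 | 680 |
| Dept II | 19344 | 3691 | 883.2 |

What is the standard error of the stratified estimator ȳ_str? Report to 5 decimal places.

Var(ȳ_str) = Σₕ Wₕ²(1 − fₕ)sₕ²/nₕ with Wₕ = Nₕ/N, N = 41603.
Dept III: Wₕ = 0.22373387; term = 0.22373387²·(1 − 0.22067039)·762.3/2054 = 0.014478051.
Dept I: Wₕ = 0.31129967; term = 0.31129967²·(1 − 0.02007567)·680/260 = 0.24836215.
Dept II: Wₕ = 0.46496647; term = 0.46496647²·(1 − 0.19080852)·883.2/3691 = 0.041860999.
Sum = 0.3047012.
SE = √(0.3047012) = 0.55200.

0.55200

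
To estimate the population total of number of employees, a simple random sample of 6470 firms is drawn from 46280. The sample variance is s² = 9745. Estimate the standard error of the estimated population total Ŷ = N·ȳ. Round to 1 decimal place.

52678.3

Var(Ŷ) = N²·Var(ȳ) = N²·(1 − n/N)·s²/n.
f = 6470/46280 = 0.13980121; Var(ȳ) = 0.86019879·9745/6470 = 1.2956163.
Var(Ŷ) = 46280² · 1.2956163 = 2.7750007 × 10^9.
SE(Ŷ) = √(2.7750007 × 10^9) = 52678.3.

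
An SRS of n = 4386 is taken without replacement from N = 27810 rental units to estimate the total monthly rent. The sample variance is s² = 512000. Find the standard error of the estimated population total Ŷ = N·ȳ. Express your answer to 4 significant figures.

275800

Var(Ŷ) = N²·Var(ȳ) = N²·(1 − n/N)·s²/n.
f = 4386/27810 = 0.15771305; Var(ȳ) = 0.84228695·512000/4386 = 98.324422.
Var(Ŷ) = 27810² · 98.324422 = 7.6043725 × 10^10.
SE(Ŷ) = √(7.6043725 × 10^10) = 275800.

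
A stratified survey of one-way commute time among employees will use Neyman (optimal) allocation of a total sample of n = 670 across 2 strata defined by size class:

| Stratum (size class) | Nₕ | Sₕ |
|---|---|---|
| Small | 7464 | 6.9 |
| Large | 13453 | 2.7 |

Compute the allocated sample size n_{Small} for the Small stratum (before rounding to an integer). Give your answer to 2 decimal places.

392.90

Neyman allocation: nₕ = n·NₕSₕ / Σⱼ NⱼSⱼ.
Σ NⱼSⱼ = 7464·6.9 + 13453·2.7 = 87824.7.
n_{Small} = 670·7464·6.9 / 87824.7 = 392.90.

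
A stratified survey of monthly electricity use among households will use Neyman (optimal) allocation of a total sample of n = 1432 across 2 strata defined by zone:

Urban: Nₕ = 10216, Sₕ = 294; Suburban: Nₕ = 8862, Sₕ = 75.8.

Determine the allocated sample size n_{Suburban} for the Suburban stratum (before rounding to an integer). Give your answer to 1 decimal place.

261.7

Neyman allocation: nₕ = n·NₕSₕ / Σⱼ NⱼSⱼ.
Σ NⱼSⱼ = 10216·294 + 8862·75.8 = 3.6752436 × 10^6.
n_{Suburban} = 1432·8862·75.8 / (3.6752436 × 10^6) = 261.7.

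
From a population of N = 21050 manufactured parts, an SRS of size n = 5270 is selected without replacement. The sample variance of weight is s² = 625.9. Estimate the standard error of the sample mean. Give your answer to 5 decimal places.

0.29838

Under SRS without replacement, Var(ȳ) = (1 − f)·s²/n with f = n/N = 5270/21050 = 0.25035629.
Var(ȳ) = (1 − 0.25035629)·625.9/5270 = 0.74964371·0.1187666 = 0.089032637.
SE(ȳ) = √(0.089032637) = 0.29838.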